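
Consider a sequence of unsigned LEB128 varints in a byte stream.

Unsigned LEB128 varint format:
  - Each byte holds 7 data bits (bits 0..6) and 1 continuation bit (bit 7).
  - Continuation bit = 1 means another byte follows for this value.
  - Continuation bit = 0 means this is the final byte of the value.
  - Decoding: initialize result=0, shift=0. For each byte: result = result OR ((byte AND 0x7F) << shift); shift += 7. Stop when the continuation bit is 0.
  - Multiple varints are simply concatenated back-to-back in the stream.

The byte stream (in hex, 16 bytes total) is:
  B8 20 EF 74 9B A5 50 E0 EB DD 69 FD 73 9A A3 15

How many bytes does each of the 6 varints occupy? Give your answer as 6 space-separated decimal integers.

  byte[0]=0xB8 cont=1 payload=0x38=56: acc |= 56<<0 -> acc=56 shift=7
  byte[1]=0x20 cont=0 payload=0x20=32: acc |= 32<<7 -> acc=4152 shift=14 [end]
Varint 1: bytes[0:2] = B8 20 -> value 4152 (2 byte(s))
  byte[2]=0xEF cont=1 payload=0x6F=111: acc |= 111<<0 -> acc=111 shift=7
  byte[3]=0x74 cont=0 payload=0x74=116: acc |= 116<<7 -> acc=14959 shift=14 [end]
Varint 2: bytes[2:4] = EF 74 -> value 14959 (2 byte(s))
  byte[4]=0x9B cont=1 payload=0x1B=27: acc |= 27<<0 -> acc=27 shift=7
  byte[5]=0xA5 cont=1 payload=0x25=37: acc |= 37<<7 -> acc=4763 shift=14
  byte[6]=0x50 cont=0 payload=0x50=80: acc |= 80<<14 -> acc=1315483 shift=21 [end]
Varint 3: bytes[4:7] = 9B A5 50 -> value 1315483 (3 byte(s))
  byte[7]=0xE0 cont=1 payload=0x60=96: acc |= 96<<0 -> acc=96 shift=7
  byte[8]=0xEB cont=1 payload=0x6B=107: acc |= 107<<7 -> acc=13792 shift=14
  byte[9]=0xDD cont=1 payload=0x5D=93: acc |= 93<<14 -> acc=1537504 shift=21
  byte[10]=0x69 cont=0 payload=0x69=105: acc |= 105<<21 -> acc=221738464 shift=28 [end]
Varint 4: bytes[7:11] = E0 EB DD 69 -> value 221738464 (4 byte(s))
  byte[11]=0xFD cont=1 payload=0x7D=125: acc |= 125<<0 -> acc=125 shift=7
  byte[12]=0x73 cont=0 payload=0x73=115: acc |= 115<<7 -> acc=14845 shift=14 [end]
Varint 5: bytes[11:13] = FD 73 -> value 14845 (2 byte(s))
  byte[13]=0x9A cont=1 payload=0x1A=26: acc |= 26<<0 -> acc=26 shift=7
  byte[14]=0xA3 cont=1 payload=0x23=35: acc |= 35<<7 -> acc=4506 shift=14
  byte[15]=0x15 cont=0 payload=0x15=21: acc |= 21<<14 -> acc=348570 shift=21 [end]
Varint 6: bytes[13:16] = 9A A3 15 -> value 348570 (3 byte(s))

Answer: 2 2 3 4 2 3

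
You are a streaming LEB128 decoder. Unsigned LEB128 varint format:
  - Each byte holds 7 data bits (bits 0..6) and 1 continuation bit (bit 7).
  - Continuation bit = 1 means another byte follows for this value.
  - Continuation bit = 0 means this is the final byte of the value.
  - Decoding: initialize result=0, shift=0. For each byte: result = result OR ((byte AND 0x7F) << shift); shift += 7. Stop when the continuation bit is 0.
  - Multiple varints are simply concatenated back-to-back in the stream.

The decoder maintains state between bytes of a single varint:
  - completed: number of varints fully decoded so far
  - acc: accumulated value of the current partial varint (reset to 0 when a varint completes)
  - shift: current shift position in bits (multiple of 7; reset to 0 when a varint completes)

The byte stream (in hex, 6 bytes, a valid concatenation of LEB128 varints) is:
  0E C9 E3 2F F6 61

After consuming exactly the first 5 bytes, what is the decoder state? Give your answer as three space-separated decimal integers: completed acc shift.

byte[0]=0x0E cont=0 payload=0x0E: varint #1 complete (value=14); reset -> completed=1 acc=0 shift=0
byte[1]=0xC9 cont=1 payload=0x49: acc |= 73<<0 -> completed=1 acc=73 shift=7
byte[2]=0xE3 cont=1 payload=0x63: acc |= 99<<7 -> completed=1 acc=12745 shift=14
byte[3]=0x2F cont=0 payload=0x2F: varint #2 complete (value=782793); reset -> completed=2 acc=0 shift=0
byte[4]=0xF6 cont=1 payload=0x76: acc |= 118<<0 -> completed=2 acc=118 shift=7

Answer: 2 118 7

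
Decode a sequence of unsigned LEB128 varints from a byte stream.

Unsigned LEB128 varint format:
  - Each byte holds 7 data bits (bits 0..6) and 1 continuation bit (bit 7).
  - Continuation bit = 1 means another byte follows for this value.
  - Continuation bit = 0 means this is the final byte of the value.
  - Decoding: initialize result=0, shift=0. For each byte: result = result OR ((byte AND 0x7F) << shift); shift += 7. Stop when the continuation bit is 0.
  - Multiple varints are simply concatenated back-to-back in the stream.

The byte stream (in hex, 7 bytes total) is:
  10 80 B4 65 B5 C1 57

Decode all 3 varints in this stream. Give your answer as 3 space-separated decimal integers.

  byte[0]=0x10 cont=0 payload=0x10=16: acc |= 16<<0 -> acc=16 shift=7 [end]
Varint 1: bytes[0:1] = 10 -> value 16 (1 byte(s))
  byte[1]=0x80 cont=1 payload=0x00=0: acc |= 0<<0 -> acc=0 shift=7
  byte[2]=0xB4 cont=1 payload=0x34=52: acc |= 52<<7 -> acc=6656 shift=14
  byte[3]=0x65 cont=0 payload=0x65=101: acc |= 101<<14 -> acc=1661440 shift=21 [end]
Varint 2: bytes[1:4] = 80 B4 65 -> value 1661440 (3 byte(s))
  byte[4]=0xB5 cont=1 payload=0x35=53: acc |= 53<<0 -> acc=53 shift=7
  byte[5]=0xC1 cont=1 payload=0x41=65: acc |= 65<<7 -> acc=8373 shift=14
  byte[6]=0x57 cont=0 payload=0x57=87: acc |= 87<<14 -> acc=1433781 shift=21 [end]
Varint 3: bytes[4:7] = B5 C1 57 -> value 1433781 (3 byte(s))

Answer: 16 1661440 1433781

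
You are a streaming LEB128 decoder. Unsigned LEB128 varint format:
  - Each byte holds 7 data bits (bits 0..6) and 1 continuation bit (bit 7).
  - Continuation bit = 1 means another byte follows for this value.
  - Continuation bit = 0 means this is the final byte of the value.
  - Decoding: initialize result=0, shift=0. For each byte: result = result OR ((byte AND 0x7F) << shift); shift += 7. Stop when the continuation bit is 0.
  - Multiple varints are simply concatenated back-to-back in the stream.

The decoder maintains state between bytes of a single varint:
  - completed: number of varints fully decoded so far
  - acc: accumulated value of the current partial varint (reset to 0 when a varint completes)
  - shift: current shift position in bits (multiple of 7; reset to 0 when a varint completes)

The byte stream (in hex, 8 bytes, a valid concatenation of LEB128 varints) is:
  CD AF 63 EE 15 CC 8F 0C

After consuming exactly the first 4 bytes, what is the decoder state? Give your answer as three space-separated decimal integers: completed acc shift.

Answer: 1 110 7

Derivation:
byte[0]=0xCD cont=1 payload=0x4D: acc |= 77<<0 -> completed=0 acc=77 shift=7
byte[1]=0xAF cont=1 payload=0x2F: acc |= 47<<7 -> completed=0 acc=6093 shift=14
byte[2]=0x63 cont=0 payload=0x63: varint #1 complete (value=1628109); reset -> completed=1 acc=0 shift=0
byte[3]=0xEE cont=1 payload=0x6E: acc |= 110<<0 -> completed=1 acc=110 shift=7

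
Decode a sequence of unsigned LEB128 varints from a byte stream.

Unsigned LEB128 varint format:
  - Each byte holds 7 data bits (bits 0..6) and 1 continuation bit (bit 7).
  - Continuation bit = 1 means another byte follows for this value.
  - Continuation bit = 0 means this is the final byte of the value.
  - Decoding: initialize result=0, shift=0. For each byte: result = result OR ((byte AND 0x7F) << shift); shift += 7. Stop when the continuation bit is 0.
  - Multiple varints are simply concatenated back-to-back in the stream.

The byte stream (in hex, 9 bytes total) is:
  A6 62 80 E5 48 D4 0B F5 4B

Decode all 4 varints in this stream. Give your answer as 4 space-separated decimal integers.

Answer: 12582 1192576 1492 9717

Derivation:
  byte[0]=0xA6 cont=1 payload=0x26=38: acc |= 38<<0 -> acc=38 shift=7
  byte[1]=0x62 cont=0 payload=0x62=98: acc |= 98<<7 -> acc=12582 shift=14 [end]
Varint 1: bytes[0:2] = A6 62 -> value 12582 (2 byte(s))
  byte[2]=0x80 cont=1 payload=0x00=0: acc |= 0<<0 -> acc=0 shift=7
  byte[3]=0xE5 cont=1 payload=0x65=101: acc |= 101<<7 -> acc=12928 shift=14
  byte[4]=0x48 cont=0 payload=0x48=72: acc |= 72<<14 -> acc=1192576 shift=21 [end]
Varint 2: bytes[2:5] = 80 E5 48 -> value 1192576 (3 byte(s))
  byte[5]=0xD4 cont=1 payload=0x54=84: acc |= 84<<0 -> acc=84 shift=7
  byte[6]=0x0B cont=0 payload=0x0B=11: acc |= 11<<7 -> acc=1492 shift=14 [end]
Varint 3: bytes[5:7] = D4 0B -> value 1492 (2 byte(s))
  byte[7]=0xF5 cont=1 payload=0x75=117: acc |= 117<<0 -> acc=117 shift=7
  byte[8]=0x4B cont=0 payload=0x4B=75: acc |= 75<<7 -> acc=9717 shift=14 [end]
Varint 4: bytes[7:9] = F5 4B -> value 9717 (2 byte(s))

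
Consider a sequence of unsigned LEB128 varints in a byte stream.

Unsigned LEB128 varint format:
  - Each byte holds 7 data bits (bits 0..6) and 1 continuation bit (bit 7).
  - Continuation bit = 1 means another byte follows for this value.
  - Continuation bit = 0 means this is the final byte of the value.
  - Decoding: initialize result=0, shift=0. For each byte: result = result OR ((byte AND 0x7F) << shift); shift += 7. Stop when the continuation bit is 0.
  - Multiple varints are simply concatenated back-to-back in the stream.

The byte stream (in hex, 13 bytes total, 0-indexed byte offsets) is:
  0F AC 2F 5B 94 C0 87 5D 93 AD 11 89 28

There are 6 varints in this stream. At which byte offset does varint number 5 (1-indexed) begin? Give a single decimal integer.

  byte[0]=0x0F cont=0 payload=0x0F=15: acc |= 15<<0 -> acc=15 shift=7 [end]
Varint 1: bytes[0:1] = 0F -> value 15 (1 byte(s))
  byte[1]=0xAC cont=1 payload=0x2C=44: acc |= 44<<0 -> acc=44 shift=7
  byte[2]=0x2F cont=0 payload=0x2F=47: acc |= 47<<7 -> acc=6060 shift=14 [end]
Varint 2: bytes[1:3] = AC 2F -> value 6060 (2 byte(s))
  byte[3]=0x5B cont=0 payload=0x5B=91: acc |= 91<<0 -> acc=91 shift=7 [end]
Varint 3: bytes[3:4] = 5B -> value 91 (1 byte(s))
  byte[4]=0x94 cont=1 payload=0x14=20: acc |= 20<<0 -> acc=20 shift=7
  byte[5]=0xC0 cont=1 payload=0x40=64: acc |= 64<<7 -> acc=8212 shift=14
  byte[6]=0x87 cont=1 payload=0x07=7: acc |= 7<<14 -> acc=122900 shift=21
  byte[7]=0x5D cont=0 payload=0x5D=93: acc |= 93<<21 -> acc=195158036 shift=28 [end]
Varint 4: bytes[4:8] = 94 C0 87 5D -> value 195158036 (4 byte(s))
  byte[8]=0x93 cont=1 payload=0x13=19: acc |= 19<<0 -> acc=19 shift=7
  byte[9]=0xAD cont=1 payload=0x2D=45: acc |= 45<<7 -> acc=5779 shift=14
  byte[10]=0x11 cont=0 payload=0x11=17: acc |= 17<<14 -> acc=284307 shift=21 [end]
Varint 5: bytes[8:11] = 93 AD 11 -> value 284307 (3 byte(s))
  byte[11]=0x89 cont=1 payload=0x09=9: acc |= 9<<0 -> acc=9 shift=7
  byte[12]=0x28 cont=0 payload=0x28=40: acc |= 40<<7 -> acc=5129 shift=14 [end]
Varint 6: bytes[11:13] = 89 28 -> value 5129 (2 byte(s))

Answer: 8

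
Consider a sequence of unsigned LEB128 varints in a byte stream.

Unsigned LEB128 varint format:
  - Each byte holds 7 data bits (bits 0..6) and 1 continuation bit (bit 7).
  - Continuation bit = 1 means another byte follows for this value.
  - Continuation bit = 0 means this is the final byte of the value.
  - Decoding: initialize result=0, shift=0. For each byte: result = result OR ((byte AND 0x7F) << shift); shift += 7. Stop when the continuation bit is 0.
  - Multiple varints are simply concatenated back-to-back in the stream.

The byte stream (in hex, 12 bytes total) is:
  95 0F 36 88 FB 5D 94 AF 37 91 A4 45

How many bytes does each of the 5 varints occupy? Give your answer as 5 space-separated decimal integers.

Answer: 2 1 3 3 3

Derivation:
  byte[0]=0x95 cont=1 payload=0x15=21: acc |= 21<<0 -> acc=21 shift=7
  byte[1]=0x0F cont=0 payload=0x0F=15: acc |= 15<<7 -> acc=1941 shift=14 [end]
Varint 1: bytes[0:2] = 95 0F -> value 1941 (2 byte(s))
  byte[2]=0x36 cont=0 payload=0x36=54: acc |= 54<<0 -> acc=54 shift=7 [end]
Varint 2: bytes[2:3] = 36 -> value 54 (1 byte(s))
  byte[3]=0x88 cont=1 payload=0x08=8: acc |= 8<<0 -> acc=8 shift=7
  byte[4]=0xFB cont=1 payload=0x7B=123: acc |= 123<<7 -> acc=15752 shift=14
  byte[5]=0x5D cont=0 payload=0x5D=93: acc |= 93<<14 -> acc=1539464 shift=21 [end]
Varint 3: bytes[3:6] = 88 FB 5D -> value 1539464 (3 byte(s))
  byte[6]=0x94 cont=1 payload=0x14=20: acc |= 20<<0 -> acc=20 shift=7
  byte[7]=0xAF cont=1 payload=0x2F=47: acc |= 47<<7 -> acc=6036 shift=14
  byte[8]=0x37 cont=0 payload=0x37=55: acc |= 55<<14 -> acc=907156 shift=21 [end]
Varint 4: bytes[6:9] = 94 AF 37 -> value 907156 (3 byte(s))
  byte[9]=0x91 cont=1 payload=0x11=17: acc |= 17<<0 -> acc=17 shift=7
  byte[10]=0xA4 cont=1 payload=0x24=36: acc |= 36<<7 -> acc=4625 shift=14
  byte[11]=0x45 cont=0 payload=0x45=69: acc |= 69<<14 -> acc=1135121 shift=21 [end]
Varint 5: bytes[9:12] = 91 A4 45 -> value 1135121 (3 byte(s))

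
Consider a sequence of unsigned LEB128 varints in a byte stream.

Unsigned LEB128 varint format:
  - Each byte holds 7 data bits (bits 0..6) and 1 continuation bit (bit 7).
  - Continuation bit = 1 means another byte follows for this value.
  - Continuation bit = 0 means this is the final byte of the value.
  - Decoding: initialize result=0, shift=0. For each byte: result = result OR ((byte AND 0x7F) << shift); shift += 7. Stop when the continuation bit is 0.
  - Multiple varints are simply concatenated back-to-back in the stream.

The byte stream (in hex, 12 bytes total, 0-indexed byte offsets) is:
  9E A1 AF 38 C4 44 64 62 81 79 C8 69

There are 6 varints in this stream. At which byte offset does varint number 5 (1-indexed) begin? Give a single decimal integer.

Answer: 8

Derivation:
  byte[0]=0x9E cont=1 payload=0x1E=30: acc |= 30<<0 -> acc=30 shift=7
  byte[1]=0xA1 cont=1 payload=0x21=33: acc |= 33<<7 -> acc=4254 shift=14
  byte[2]=0xAF cont=1 payload=0x2F=47: acc |= 47<<14 -> acc=774302 shift=21
  byte[3]=0x38 cont=0 payload=0x38=56: acc |= 56<<21 -> acc=118214814 shift=28 [end]
Varint 1: bytes[0:4] = 9E A1 AF 38 -> value 118214814 (4 byte(s))
  byte[4]=0xC4 cont=1 payload=0x44=68: acc |= 68<<0 -> acc=68 shift=7
  byte[5]=0x44 cont=0 payload=0x44=68: acc |= 68<<7 -> acc=8772 shift=14 [end]
Varint 2: bytes[4:6] = C4 44 -> value 8772 (2 byte(s))
  byte[6]=0x64 cont=0 payload=0x64=100: acc |= 100<<0 -> acc=100 shift=7 [end]
Varint 3: bytes[6:7] = 64 -> value 100 (1 byte(s))
  byte[7]=0x62 cont=0 payload=0x62=98: acc |= 98<<0 -> acc=98 shift=7 [end]
Varint 4: bytes[7:8] = 62 -> value 98 (1 byte(s))
  byte[8]=0x81 cont=1 payload=0x01=1: acc |= 1<<0 -> acc=1 shift=7
  byte[9]=0x79 cont=0 payload=0x79=121: acc |= 121<<7 -> acc=15489 shift=14 [end]
Varint 5: bytes[8:10] = 81 79 -> value 15489 (2 byte(s))
  byte[10]=0xC8 cont=1 payload=0x48=72: acc |= 72<<0 -> acc=72 shift=7
  byte[11]=0x69 cont=0 payload=0x69=105: acc |= 105<<7 -> acc=13512 shift=14 [end]
Varint 6: bytes[10:12] = C8 69 -> value 13512 (2 byte(s))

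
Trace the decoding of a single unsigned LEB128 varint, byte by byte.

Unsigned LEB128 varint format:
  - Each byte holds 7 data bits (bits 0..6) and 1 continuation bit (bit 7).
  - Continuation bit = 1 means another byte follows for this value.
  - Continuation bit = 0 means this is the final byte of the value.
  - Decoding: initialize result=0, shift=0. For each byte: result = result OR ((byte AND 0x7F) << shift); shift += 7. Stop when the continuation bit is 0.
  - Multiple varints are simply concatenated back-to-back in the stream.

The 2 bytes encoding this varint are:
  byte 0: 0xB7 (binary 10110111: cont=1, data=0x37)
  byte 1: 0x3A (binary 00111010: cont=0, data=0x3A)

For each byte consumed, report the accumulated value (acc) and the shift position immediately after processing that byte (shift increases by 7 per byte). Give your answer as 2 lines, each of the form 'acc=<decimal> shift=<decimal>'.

Answer: acc=55 shift=7
acc=7479 shift=14

Derivation:
byte 0=0xB7: payload=0x37=55, contrib = 55<<0 = 55; acc -> 55, shift -> 7
byte 1=0x3A: payload=0x3A=58, contrib = 58<<7 = 7424; acc -> 7479, shift -> 14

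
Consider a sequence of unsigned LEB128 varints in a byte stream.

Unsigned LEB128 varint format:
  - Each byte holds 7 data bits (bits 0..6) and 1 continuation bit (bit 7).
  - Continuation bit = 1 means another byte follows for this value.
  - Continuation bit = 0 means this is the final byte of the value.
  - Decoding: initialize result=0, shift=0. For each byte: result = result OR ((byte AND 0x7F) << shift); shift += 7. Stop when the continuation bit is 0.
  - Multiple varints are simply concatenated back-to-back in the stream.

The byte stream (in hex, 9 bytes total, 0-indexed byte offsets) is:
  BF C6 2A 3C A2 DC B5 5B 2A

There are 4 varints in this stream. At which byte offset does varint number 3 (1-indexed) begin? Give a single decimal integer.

  byte[0]=0xBF cont=1 payload=0x3F=63: acc |= 63<<0 -> acc=63 shift=7
  byte[1]=0xC6 cont=1 payload=0x46=70: acc |= 70<<7 -> acc=9023 shift=14
  byte[2]=0x2A cont=0 payload=0x2A=42: acc |= 42<<14 -> acc=697151 shift=21 [end]
Varint 1: bytes[0:3] = BF C6 2A -> value 697151 (3 byte(s))
  byte[3]=0x3C cont=0 payload=0x3C=60: acc |= 60<<0 -> acc=60 shift=7 [end]
Varint 2: bytes[3:4] = 3C -> value 60 (1 byte(s))
  byte[4]=0xA2 cont=1 payload=0x22=34: acc |= 34<<0 -> acc=34 shift=7
  byte[5]=0xDC cont=1 payload=0x5C=92: acc |= 92<<7 -> acc=11810 shift=14
  byte[6]=0xB5 cont=1 payload=0x35=53: acc |= 53<<14 -> acc=880162 shift=21
  byte[7]=0x5B cont=0 payload=0x5B=91: acc |= 91<<21 -> acc=191720994 shift=28 [end]
Varint 3: bytes[4:8] = A2 DC B5 5B -> value 191720994 (4 byte(s))
  byte[8]=0x2A cont=0 payload=0x2A=42: acc |= 42<<0 -> acc=42 shift=7 [end]
Varint 4: bytes[8:9] = 2A -> value 42 (1 byte(s))

Answer: 4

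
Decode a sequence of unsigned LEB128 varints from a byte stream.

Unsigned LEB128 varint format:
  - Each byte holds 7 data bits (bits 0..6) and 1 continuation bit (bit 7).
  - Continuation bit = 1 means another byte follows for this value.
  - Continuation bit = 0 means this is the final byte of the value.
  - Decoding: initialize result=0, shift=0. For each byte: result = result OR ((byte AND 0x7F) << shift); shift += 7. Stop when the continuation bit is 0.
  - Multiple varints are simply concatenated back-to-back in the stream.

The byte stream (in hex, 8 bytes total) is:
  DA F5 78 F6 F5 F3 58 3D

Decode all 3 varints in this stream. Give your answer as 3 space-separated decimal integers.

Answer: 1981146 186448630 61

Derivation:
  byte[0]=0xDA cont=1 payload=0x5A=90: acc |= 90<<0 -> acc=90 shift=7
  byte[1]=0xF5 cont=1 payload=0x75=117: acc |= 117<<7 -> acc=15066 shift=14
  byte[2]=0x78 cont=0 payload=0x78=120: acc |= 120<<14 -> acc=1981146 shift=21 [end]
Varint 1: bytes[0:3] = DA F5 78 -> value 1981146 (3 byte(s))
  byte[3]=0xF6 cont=1 payload=0x76=118: acc |= 118<<0 -> acc=118 shift=7
  byte[4]=0xF5 cont=1 payload=0x75=117: acc |= 117<<7 -> acc=15094 shift=14
  byte[5]=0xF3 cont=1 payload=0x73=115: acc |= 115<<14 -> acc=1899254 shift=21
  byte[6]=0x58 cont=0 payload=0x58=88: acc |= 88<<21 -> acc=186448630 shift=28 [end]
Varint 2: bytes[3:7] = F6 F5 F3 58 -> value 186448630 (4 byte(s))
  byte[7]=0x3D cont=0 payload=0x3D=61: acc |= 61<<0 -> acc=61 shift=7 [end]
Varint 3: bytes[7:8] = 3D -> value 61 (1 byte(s))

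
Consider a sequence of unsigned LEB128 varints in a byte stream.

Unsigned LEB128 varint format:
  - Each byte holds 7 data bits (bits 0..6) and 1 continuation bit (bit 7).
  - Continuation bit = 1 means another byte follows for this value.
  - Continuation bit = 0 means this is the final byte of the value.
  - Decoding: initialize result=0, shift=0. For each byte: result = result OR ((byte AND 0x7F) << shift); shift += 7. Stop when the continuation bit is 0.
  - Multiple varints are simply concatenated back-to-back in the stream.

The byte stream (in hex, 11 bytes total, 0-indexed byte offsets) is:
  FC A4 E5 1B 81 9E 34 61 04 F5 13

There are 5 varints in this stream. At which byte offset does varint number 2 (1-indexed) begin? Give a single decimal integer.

  byte[0]=0xFC cont=1 payload=0x7C=124: acc |= 124<<0 -> acc=124 shift=7
  byte[1]=0xA4 cont=1 payload=0x24=36: acc |= 36<<7 -> acc=4732 shift=14
  byte[2]=0xE5 cont=1 payload=0x65=101: acc |= 101<<14 -> acc=1659516 shift=21
  byte[3]=0x1B cont=0 payload=0x1B=27: acc |= 27<<21 -> acc=58282620 shift=28 [end]
Varint 1: bytes[0:4] = FC A4 E5 1B -> value 58282620 (4 byte(s))
  byte[4]=0x81 cont=1 payload=0x01=1: acc |= 1<<0 -> acc=1 shift=7
  byte[5]=0x9E cont=1 payload=0x1E=30: acc |= 30<<7 -> acc=3841 shift=14
  byte[6]=0x34 cont=0 payload=0x34=52: acc |= 52<<14 -> acc=855809 shift=21 [end]
Varint 2: bytes[4:7] = 81 9E 34 -> value 855809 (3 byte(s))
  byte[7]=0x61 cont=0 payload=0x61=97: acc |= 97<<0 -> acc=97 shift=7 [end]
Varint 3: bytes[7:8] = 61 -> value 97 (1 byte(s))
  byte[8]=0x04 cont=0 payload=0x04=4: acc |= 4<<0 -> acc=4 shift=7 [end]
Varint 4: bytes[8:9] = 04 -> value 4 (1 byte(s))
  byte[9]=0xF5 cont=1 payload=0x75=117: acc |= 117<<0 -> acc=117 shift=7
  byte[10]=0x13 cont=0 payload=0x13=19: acc |= 19<<7 -> acc=2549 shift=14 [end]
Varint 5: bytes[9:11] = F5 13 -> value 2549 (2 byte(s))

Answer: 4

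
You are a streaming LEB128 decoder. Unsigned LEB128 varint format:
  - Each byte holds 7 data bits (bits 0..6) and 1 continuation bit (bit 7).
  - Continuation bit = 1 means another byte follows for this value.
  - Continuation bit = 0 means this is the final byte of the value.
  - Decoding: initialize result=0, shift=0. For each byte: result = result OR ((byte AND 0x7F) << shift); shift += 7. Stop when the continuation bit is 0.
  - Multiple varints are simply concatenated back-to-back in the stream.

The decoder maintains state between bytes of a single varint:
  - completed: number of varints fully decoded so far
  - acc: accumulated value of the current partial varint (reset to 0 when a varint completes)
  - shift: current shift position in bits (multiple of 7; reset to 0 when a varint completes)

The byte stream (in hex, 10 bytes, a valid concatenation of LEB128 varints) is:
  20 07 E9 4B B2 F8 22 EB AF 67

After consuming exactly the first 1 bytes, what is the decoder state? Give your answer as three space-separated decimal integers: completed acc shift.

byte[0]=0x20 cont=0 payload=0x20: varint #1 complete (value=32); reset -> completed=1 acc=0 shift=0

Answer: 1 0 0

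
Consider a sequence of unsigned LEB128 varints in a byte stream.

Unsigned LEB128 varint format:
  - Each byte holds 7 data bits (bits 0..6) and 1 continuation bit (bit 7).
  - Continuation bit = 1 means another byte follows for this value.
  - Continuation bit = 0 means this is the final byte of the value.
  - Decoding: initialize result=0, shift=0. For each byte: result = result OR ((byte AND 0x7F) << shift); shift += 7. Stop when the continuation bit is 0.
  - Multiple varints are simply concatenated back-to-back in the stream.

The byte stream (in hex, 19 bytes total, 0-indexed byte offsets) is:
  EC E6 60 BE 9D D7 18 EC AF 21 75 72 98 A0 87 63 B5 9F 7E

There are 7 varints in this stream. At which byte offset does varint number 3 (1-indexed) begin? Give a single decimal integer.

Answer: 7

Derivation:
  byte[0]=0xEC cont=1 payload=0x6C=108: acc |= 108<<0 -> acc=108 shift=7
  byte[1]=0xE6 cont=1 payload=0x66=102: acc |= 102<<7 -> acc=13164 shift=14
  byte[2]=0x60 cont=0 payload=0x60=96: acc |= 96<<14 -> acc=1586028 shift=21 [end]
Varint 1: bytes[0:3] = EC E6 60 -> value 1586028 (3 byte(s))
  byte[3]=0xBE cont=1 payload=0x3E=62: acc |= 62<<0 -> acc=62 shift=7
  byte[4]=0x9D cont=1 payload=0x1D=29: acc |= 29<<7 -> acc=3774 shift=14
  byte[5]=0xD7 cont=1 payload=0x57=87: acc |= 87<<14 -> acc=1429182 shift=21
  byte[6]=0x18 cont=0 payload=0x18=24: acc |= 24<<21 -> acc=51760830 shift=28 [end]
Varint 2: bytes[3:7] = BE 9D D7 18 -> value 51760830 (4 byte(s))
  byte[7]=0xEC cont=1 payload=0x6C=108: acc |= 108<<0 -> acc=108 shift=7
  byte[8]=0xAF cont=1 payload=0x2F=47: acc |= 47<<7 -> acc=6124 shift=14
  byte[9]=0x21 cont=0 payload=0x21=33: acc |= 33<<14 -> acc=546796 shift=21 [end]
Varint 3: bytes[7:10] = EC AF 21 -> value 546796 (3 byte(s))
  byte[10]=0x75 cont=0 payload=0x75=117: acc |= 117<<0 -> acc=117 shift=7 [end]
Varint 4: bytes[10:11] = 75 -> value 117 (1 byte(s))
  byte[11]=0x72 cont=0 payload=0x72=114: acc |= 114<<0 -> acc=114 shift=7 [end]
Varint 5: bytes[11:12] = 72 -> value 114 (1 byte(s))
  byte[12]=0x98 cont=1 payload=0x18=24: acc |= 24<<0 -> acc=24 shift=7
  byte[13]=0xA0 cont=1 payload=0x20=32: acc |= 32<<7 -> acc=4120 shift=14
  byte[14]=0x87 cont=1 payload=0x07=7: acc |= 7<<14 -> acc=118808 shift=21
  byte[15]=0x63 cont=0 payload=0x63=99: acc |= 99<<21 -> acc=207736856 shift=28 [end]
Varint 6: bytes[12:16] = 98 A0 87 63 -> value 207736856 (4 byte(s))
  byte[16]=0xB5 cont=1 payload=0x35=53: acc |= 53<<0 -> acc=53 shift=7
  byte[17]=0x9F cont=1 payload=0x1F=31: acc |= 31<<7 -> acc=4021 shift=14
  byte[18]=0x7E cont=0 payload=0x7E=126: acc |= 126<<14 -> acc=2068405 shift=21 [end]
Varint 7: bytes[16:19] = B5 9F 7E -> value 2068405 (3 byte(s))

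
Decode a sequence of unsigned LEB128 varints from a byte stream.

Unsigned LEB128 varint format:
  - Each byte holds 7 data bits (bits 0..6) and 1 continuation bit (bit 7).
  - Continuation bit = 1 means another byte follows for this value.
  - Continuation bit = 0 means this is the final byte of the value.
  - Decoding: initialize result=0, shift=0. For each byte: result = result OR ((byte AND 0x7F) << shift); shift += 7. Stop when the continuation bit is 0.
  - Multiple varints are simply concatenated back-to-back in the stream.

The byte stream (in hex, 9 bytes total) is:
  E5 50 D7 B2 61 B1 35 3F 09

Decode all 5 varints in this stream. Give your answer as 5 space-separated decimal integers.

Answer: 10341 1595735 6833 63 9

Derivation:
  byte[0]=0xE5 cont=1 payload=0x65=101: acc |= 101<<0 -> acc=101 shift=7
  byte[1]=0x50 cont=0 payload=0x50=80: acc |= 80<<7 -> acc=10341 shift=14 [end]
Varint 1: bytes[0:2] = E5 50 -> value 10341 (2 byte(s))
  byte[2]=0xD7 cont=1 payload=0x57=87: acc |= 87<<0 -> acc=87 shift=7
  byte[3]=0xB2 cont=1 payload=0x32=50: acc |= 50<<7 -> acc=6487 shift=14
  byte[4]=0x61 cont=0 payload=0x61=97: acc |= 97<<14 -> acc=1595735 shift=21 [end]
Varint 2: bytes[2:5] = D7 B2 61 -> value 1595735 (3 byte(s))
  byte[5]=0xB1 cont=1 payload=0x31=49: acc |= 49<<0 -> acc=49 shift=7
  byte[6]=0x35 cont=0 payload=0x35=53: acc |= 53<<7 -> acc=6833 shift=14 [end]
Varint 3: bytes[5:7] = B1 35 -> value 6833 (2 byte(s))
  byte[7]=0x3F cont=0 payload=0x3F=63: acc |= 63<<0 -> acc=63 shift=7 [end]
Varint 4: bytes[7:8] = 3F -> value 63 (1 byte(s))
  byte[8]=0x09 cont=0 payload=0x09=9: acc |= 9<<0 -> acc=9 shift=7 [end]
Varint 5: bytes[8:9] = 09 -> value 9 (1 byte(s))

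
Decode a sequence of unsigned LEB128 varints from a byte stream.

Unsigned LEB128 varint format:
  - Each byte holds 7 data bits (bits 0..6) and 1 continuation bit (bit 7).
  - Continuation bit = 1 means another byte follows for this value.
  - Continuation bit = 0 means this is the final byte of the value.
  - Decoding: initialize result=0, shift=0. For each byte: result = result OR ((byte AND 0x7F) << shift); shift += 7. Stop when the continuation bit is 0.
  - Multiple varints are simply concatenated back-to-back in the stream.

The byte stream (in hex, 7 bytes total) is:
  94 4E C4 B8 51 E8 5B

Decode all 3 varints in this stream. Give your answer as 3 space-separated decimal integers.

  byte[0]=0x94 cont=1 payload=0x14=20: acc |= 20<<0 -> acc=20 shift=7
  byte[1]=0x4E cont=0 payload=0x4E=78: acc |= 78<<7 -> acc=10004 shift=14 [end]
Varint 1: bytes[0:2] = 94 4E -> value 10004 (2 byte(s))
  byte[2]=0xC4 cont=1 payload=0x44=68: acc |= 68<<0 -> acc=68 shift=7
  byte[3]=0xB8 cont=1 payload=0x38=56: acc |= 56<<7 -> acc=7236 shift=14
  byte[4]=0x51 cont=0 payload=0x51=81: acc |= 81<<14 -> acc=1334340 shift=21 [end]
Varint 2: bytes[2:5] = C4 B8 51 -> value 1334340 (3 byte(s))
  byte[5]=0xE8 cont=1 payload=0x68=104: acc |= 104<<0 -> acc=104 shift=7
  byte[6]=0x5B cont=0 payload=0x5B=91: acc |= 91<<7 -> acc=11752 shift=14 [end]
Varint 3: bytes[5:7] = E8 5B -> value 11752 (2 byte(s))

Answer: 10004 1334340 11752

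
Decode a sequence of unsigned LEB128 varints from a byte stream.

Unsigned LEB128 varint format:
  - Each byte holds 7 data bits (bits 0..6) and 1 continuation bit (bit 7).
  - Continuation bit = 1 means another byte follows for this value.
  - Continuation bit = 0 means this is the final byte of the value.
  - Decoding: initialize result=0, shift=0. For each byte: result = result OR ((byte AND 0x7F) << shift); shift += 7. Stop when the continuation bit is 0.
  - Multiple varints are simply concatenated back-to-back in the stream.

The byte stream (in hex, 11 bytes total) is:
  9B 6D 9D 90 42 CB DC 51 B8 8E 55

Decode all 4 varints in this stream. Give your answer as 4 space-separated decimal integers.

Answer: 13979 1083421 1338955 1394488

Derivation:
  byte[0]=0x9B cont=1 payload=0x1B=27: acc |= 27<<0 -> acc=27 shift=7
  byte[1]=0x6D cont=0 payload=0x6D=109: acc |= 109<<7 -> acc=13979 shift=14 [end]
Varint 1: bytes[0:2] = 9B 6D -> value 13979 (2 byte(s))
  byte[2]=0x9D cont=1 payload=0x1D=29: acc |= 29<<0 -> acc=29 shift=7
  byte[3]=0x90 cont=1 payload=0x10=16: acc |= 16<<7 -> acc=2077 shift=14
  byte[4]=0x42 cont=0 payload=0x42=66: acc |= 66<<14 -> acc=1083421 shift=21 [end]
Varint 2: bytes[2:5] = 9D 90 42 -> value 1083421 (3 byte(s))
  byte[5]=0xCB cont=1 payload=0x4B=75: acc |= 75<<0 -> acc=75 shift=7
  byte[6]=0xDC cont=1 payload=0x5C=92: acc |= 92<<7 -> acc=11851 shift=14
  byte[7]=0x51 cont=0 payload=0x51=81: acc |= 81<<14 -> acc=1338955 shift=21 [end]
Varint 3: bytes[5:8] = CB DC 51 -> value 1338955 (3 byte(s))
  byte[8]=0xB8 cont=1 payload=0x38=56: acc |= 56<<0 -> acc=56 shift=7
  byte[9]=0x8E cont=1 payload=0x0E=14: acc |= 14<<7 -> acc=1848 shift=14
  byte[10]=0x55 cont=0 payload=0x55=85: acc |= 85<<14 -> acc=1394488 shift=21 [end]
Varint 4: bytes[8:11] = B8 8E 55 -> value 1394488 (3 byte(s))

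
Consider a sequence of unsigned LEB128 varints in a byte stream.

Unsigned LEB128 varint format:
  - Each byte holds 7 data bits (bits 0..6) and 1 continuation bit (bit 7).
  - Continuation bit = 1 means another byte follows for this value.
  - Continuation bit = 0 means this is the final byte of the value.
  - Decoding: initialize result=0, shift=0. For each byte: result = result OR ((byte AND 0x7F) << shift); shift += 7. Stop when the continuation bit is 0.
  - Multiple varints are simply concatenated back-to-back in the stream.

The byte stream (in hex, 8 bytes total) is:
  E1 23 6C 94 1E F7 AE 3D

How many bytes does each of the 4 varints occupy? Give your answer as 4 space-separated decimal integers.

Answer: 2 1 2 3

Derivation:
  byte[0]=0xE1 cont=1 payload=0x61=97: acc |= 97<<0 -> acc=97 shift=7
  byte[1]=0x23 cont=0 payload=0x23=35: acc |= 35<<7 -> acc=4577 shift=14 [end]
Varint 1: bytes[0:2] = E1 23 -> value 4577 (2 byte(s))
  byte[2]=0x6C cont=0 payload=0x6C=108: acc |= 108<<0 -> acc=108 shift=7 [end]
Varint 2: bytes[2:3] = 6C -> value 108 (1 byte(s))
  byte[3]=0x94 cont=1 payload=0x14=20: acc |= 20<<0 -> acc=20 shift=7
  byte[4]=0x1E cont=0 payload=0x1E=30: acc |= 30<<7 -> acc=3860 shift=14 [end]
Varint 3: bytes[3:5] = 94 1E -> value 3860 (2 byte(s))
  byte[5]=0xF7 cont=1 payload=0x77=119: acc |= 119<<0 -> acc=119 shift=7
  byte[6]=0xAE cont=1 payload=0x2E=46: acc |= 46<<7 -> acc=6007 shift=14
  byte[7]=0x3D cont=0 payload=0x3D=61: acc |= 61<<14 -> acc=1005431 shift=21 [end]
Varint 4: bytes[5:8] = F7 AE 3D -> value 1005431 (3 byte(s))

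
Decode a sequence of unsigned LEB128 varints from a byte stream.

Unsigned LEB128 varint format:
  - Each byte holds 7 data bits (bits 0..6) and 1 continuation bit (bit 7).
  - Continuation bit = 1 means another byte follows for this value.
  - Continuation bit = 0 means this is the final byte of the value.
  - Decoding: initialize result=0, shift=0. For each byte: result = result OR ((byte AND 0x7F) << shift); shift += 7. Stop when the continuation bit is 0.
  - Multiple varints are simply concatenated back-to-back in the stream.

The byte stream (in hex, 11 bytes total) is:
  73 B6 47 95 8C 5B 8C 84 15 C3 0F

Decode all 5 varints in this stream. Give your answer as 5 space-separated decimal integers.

Answer: 115 9142 1492501 344588 1987

Derivation:
  byte[0]=0x73 cont=0 payload=0x73=115: acc |= 115<<0 -> acc=115 shift=7 [end]
Varint 1: bytes[0:1] = 73 -> value 115 (1 byte(s))
  byte[1]=0xB6 cont=1 payload=0x36=54: acc |= 54<<0 -> acc=54 shift=7
  byte[2]=0x47 cont=0 payload=0x47=71: acc |= 71<<7 -> acc=9142 shift=14 [end]
Varint 2: bytes[1:3] = B6 47 -> value 9142 (2 byte(s))
  byte[3]=0x95 cont=1 payload=0x15=21: acc |= 21<<0 -> acc=21 shift=7
  byte[4]=0x8C cont=1 payload=0x0C=12: acc |= 12<<7 -> acc=1557 shift=14
  byte[5]=0x5B cont=0 payload=0x5B=91: acc |= 91<<14 -> acc=1492501 shift=21 [end]
Varint 3: bytes[3:6] = 95 8C 5B -> value 1492501 (3 byte(s))
  byte[6]=0x8C cont=1 payload=0x0C=12: acc |= 12<<0 -> acc=12 shift=7
  byte[7]=0x84 cont=1 payload=0x04=4: acc |= 4<<7 -> acc=524 shift=14
  byte[8]=0x15 cont=0 payload=0x15=21: acc |= 21<<14 -> acc=344588 shift=21 [end]
Varint 4: bytes[6:9] = 8C 84 15 -> value 344588 (3 byte(s))
  byte[9]=0xC3 cont=1 payload=0x43=67: acc |= 67<<0 -> acc=67 shift=7
  byte[10]=0x0F cont=0 payload=0x0F=15: acc |= 15<<7 -> acc=1987 shift=14 [end]
Varint 5: bytes[9:11] = C3 0F -> value 1987 (2 byte(s))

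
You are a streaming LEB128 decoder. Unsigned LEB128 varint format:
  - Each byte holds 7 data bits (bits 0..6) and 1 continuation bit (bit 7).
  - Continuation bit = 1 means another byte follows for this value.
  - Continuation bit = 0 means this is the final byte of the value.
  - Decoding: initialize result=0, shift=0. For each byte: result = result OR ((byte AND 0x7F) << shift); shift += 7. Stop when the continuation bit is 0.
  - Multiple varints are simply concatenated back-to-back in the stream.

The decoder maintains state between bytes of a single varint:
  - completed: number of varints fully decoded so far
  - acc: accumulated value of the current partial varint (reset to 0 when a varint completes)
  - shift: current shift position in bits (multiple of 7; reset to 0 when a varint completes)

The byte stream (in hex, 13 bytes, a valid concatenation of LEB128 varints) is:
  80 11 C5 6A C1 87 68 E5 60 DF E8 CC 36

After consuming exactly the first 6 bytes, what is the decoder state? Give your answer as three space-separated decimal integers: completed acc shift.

byte[0]=0x80 cont=1 payload=0x00: acc |= 0<<0 -> completed=0 acc=0 shift=7
byte[1]=0x11 cont=0 payload=0x11: varint #1 complete (value=2176); reset -> completed=1 acc=0 shift=0
byte[2]=0xC5 cont=1 payload=0x45: acc |= 69<<0 -> completed=1 acc=69 shift=7
byte[3]=0x6A cont=0 payload=0x6A: varint #2 complete (value=13637); reset -> completed=2 acc=0 shift=0
byte[4]=0xC1 cont=1 payload=0x41: acc |= 65<<0 -> completed=2 acc=65 shift=7
byte[5]=0x87 cont=1 payload=0x07: acc |= 7<<7 -> completed=2 acc=961 shift=14

Answer: 2 961 14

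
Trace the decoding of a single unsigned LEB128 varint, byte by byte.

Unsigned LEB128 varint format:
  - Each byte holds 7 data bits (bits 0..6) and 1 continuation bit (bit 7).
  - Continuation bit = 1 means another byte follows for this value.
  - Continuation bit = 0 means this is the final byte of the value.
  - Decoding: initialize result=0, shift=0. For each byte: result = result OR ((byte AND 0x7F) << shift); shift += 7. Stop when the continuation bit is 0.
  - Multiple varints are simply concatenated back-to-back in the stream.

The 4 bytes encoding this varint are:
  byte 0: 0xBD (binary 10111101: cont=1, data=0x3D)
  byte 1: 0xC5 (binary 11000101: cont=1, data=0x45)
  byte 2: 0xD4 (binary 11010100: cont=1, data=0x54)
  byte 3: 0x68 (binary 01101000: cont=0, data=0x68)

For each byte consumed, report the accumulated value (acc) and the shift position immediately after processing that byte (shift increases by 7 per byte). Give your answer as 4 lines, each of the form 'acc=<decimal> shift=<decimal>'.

Answer: acc=61 shift=7
acc=8893 shift=14
acc=1385149 shift=21
acc=219488957 shift=28

Derivation:
byte 0=0xBD: payload=0x3D=61, contrib = 61<<0 = 61; acc -> 61, shift -> 7
byte 1=0xC5: payload=0x45=69, contrib = 69<<7 = 8832; acc -> 8893, shift -> 14
byte 2=0xD4: payload=0x54=84, contrib = 84<<14 = 1376256; acc -> 1385149, shift -> 21
byte 3=0x68: payload=0x68=104, contrib = 104<<21 = 218103808; acc -> 219488957, shift -> 28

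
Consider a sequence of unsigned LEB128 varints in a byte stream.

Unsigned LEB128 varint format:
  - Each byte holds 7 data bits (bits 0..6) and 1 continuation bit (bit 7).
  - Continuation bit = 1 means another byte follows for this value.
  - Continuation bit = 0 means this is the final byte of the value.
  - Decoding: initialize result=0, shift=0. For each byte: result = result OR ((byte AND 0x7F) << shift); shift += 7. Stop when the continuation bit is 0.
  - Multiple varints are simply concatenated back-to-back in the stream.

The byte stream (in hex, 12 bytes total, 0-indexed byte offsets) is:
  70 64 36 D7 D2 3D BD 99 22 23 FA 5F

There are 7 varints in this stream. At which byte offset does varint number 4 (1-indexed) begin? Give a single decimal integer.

  byte[0]=0x70 cont=0 payload=0x70=112: acc |= 112<<0 -> acc=112 shift=7 [end]
Varint 1: bytes[0:1] = 70 -> value 112 (1 byte(s))
  byte[1]=0x64 cont=0 payload=0x64=100: acc |= 100<<0 -> acc=100 shift=7 [end]
Varint 2: bytes[1:2] = 64 -> value 100 (1 byte(s))
  byte[2]=0x36 cont=0 payload=0x36=54: acc |= 54<<0 -> acc=54 shift=7 [end]
Varint 3: bytes[2:3] = 36 -> value 54 (1 byte(s))
  byte[3]=0xD7 cont=1 payload=0x57=87: acc |= 87<<0 -> acc=87 shift=7
  byte[4]=0xD2 cont=1 payload=0x52=82: acc |= 82<<7 -> acc=10583 shift=14
  byte[5]=0x3D cont=0 payload=0x3D=61: acc |= 61<<14 -> acc=1010007 shift=21 [end]
Varint 4: bytes[3:6] = D7 D2 3D -> value 1010007 (3 byte(s))
  byte[6]=0xBD cont=1 payload=0x3D=61: acc |= 61<<0 -> acc=61 shift=7
  byte[7]=0x99 cont=1 payload=0x19=25: acc |= 25<<7 -> acc=3261 shift=14
  byte[8]=0x22 cont=0 payload=0x22=34: acc |= 34<<14 -> acc=560317 shift=21 [end]
Varint 5: bytes[6:9] = BD 99 22 -> value 560317 (3 byte(s))
  byte[9]=0x23 cont=0 payload=0x23=35: acc |= 35<<0 -> acc=35 shift=7 [end]
Varint 6: bytes[9:10] = 23 -> value 35 (1 byte(s))
  byte[10]=0xFA cont=1 payload=0x7A=122: acc |= 122<<0 -> acc=122 shift=7
  byte[11]=0x5F cont=0 payload=0x5F=95: acc |= 95<<7 -> acc=12282 shift=14 [end]
Varint 7: bytes[10:12] = FA 5F -> value 12282 (2 byte(s))

Answer: 3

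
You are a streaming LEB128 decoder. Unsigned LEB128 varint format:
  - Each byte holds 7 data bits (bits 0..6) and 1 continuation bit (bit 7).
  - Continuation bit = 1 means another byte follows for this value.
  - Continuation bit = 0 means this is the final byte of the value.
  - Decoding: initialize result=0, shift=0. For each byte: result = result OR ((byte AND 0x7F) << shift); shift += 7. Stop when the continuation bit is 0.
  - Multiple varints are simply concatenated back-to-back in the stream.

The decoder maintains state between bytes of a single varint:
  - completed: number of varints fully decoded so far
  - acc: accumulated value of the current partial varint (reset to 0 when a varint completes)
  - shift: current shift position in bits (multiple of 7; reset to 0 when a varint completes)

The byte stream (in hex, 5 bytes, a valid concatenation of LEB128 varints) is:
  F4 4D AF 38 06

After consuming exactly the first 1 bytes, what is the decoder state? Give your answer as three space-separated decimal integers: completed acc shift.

Answer: 0 116 7

Derivation:
byte[0]=0xF4 cont=1 payload=0x74: acc |= 116<<0 -> completed=0 acc=116 shift=7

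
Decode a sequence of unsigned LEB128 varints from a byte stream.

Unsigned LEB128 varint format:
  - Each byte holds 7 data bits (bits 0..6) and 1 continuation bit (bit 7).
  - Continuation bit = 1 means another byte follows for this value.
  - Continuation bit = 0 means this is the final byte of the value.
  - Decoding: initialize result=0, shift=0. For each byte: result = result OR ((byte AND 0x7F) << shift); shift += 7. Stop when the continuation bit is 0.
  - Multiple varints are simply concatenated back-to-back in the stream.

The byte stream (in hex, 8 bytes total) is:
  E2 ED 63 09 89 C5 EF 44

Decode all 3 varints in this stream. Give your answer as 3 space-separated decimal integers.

Answer: 1636066 9 144433801

Derivation:
  byte[0]=0xE2 cont=1 payload=0x62=98: acc |= 98<<0 -> acc=98 shift=7
  byte[1]=0xED cont=1 payload=0x6D=109: acc |= 109<<7 -> acc=14050 shift=14
  byte[2]=0x63 cont=0 payload=0x63=99: acc |= 99<<14 -> acc=1636066 shift=21 [end]
Varint 1: bytes[0:3] = E2 ED 63 -> value 1636066 (3 byte(s))
  byte[3]=0x09 cont=0 payload=0x09=9: acc |= 9<<0 -> acc=9 shift=7 [end]
Varint 2: bytes[3:4] = 09 -> value 9 (1 byte(s))
  byte[4]=0x89 cont=1 payload=0x09=9: acc |= 9<<0 -> acc=9 shift=7
  byte[5]=0xC5 cont=1 payload=0x45=69: acc |= 69<<7 -> acc=8841 shift=14
  byte[6]=0xEF cont=1 payload=0x6F=111: acc |= 111<<14 -> acc=1827465 shift=21
  byte[7]=0x44 cont=0 payload=0x44=68: acc |= 68<<21 -> acc=144433801 shift=28 [end]
Varint 3: bytes[4:8] = 89 C5 EF 44 -> value 144433801 (4 byte(s))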